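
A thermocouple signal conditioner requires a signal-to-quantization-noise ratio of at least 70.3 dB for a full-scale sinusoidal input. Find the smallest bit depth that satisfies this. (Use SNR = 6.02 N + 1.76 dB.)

Solving 6.02 N ≥ 70.3 − 1.76: N ≥ 11.385. Round up → N = 12.

12 bits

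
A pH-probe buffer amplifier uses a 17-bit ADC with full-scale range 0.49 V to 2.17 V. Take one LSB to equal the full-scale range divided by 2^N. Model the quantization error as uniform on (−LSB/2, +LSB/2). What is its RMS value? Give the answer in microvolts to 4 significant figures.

3.700 µV

Full-scale range = 2.17 V − (0.49 V) = 1.68 V.
One LSB is 1.68 V / 131072 = 12.8174 µV.
σ_q = LSB/√12 = 12.8174 µV/3.4641 = 3.700 µV.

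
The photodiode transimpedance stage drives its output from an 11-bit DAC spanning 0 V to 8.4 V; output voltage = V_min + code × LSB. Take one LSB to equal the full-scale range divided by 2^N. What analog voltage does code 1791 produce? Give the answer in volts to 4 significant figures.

Full-scale range = 8.4 V. LSB = 8.4 V / 2^11.
Output = V_min + (1791/2048) × range = 0 + 0.874512 × 8.4 V
      = 0 + 7.34590 = 7.34590 V.

7.346 V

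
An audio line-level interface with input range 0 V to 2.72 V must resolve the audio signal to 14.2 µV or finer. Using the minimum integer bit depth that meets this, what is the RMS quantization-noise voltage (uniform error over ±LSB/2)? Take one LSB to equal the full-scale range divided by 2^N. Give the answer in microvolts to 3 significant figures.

3.00 µV

Span = 2.72 V.
2.72 V / 14.2 µV = 191500. Since 2^17 = 131072 and 2^18 = 262144, N = 18.
One LSB is 2.72 V / 262144 = 10.376 µV.
V_rms = LSB/√12 = 3.00 µV.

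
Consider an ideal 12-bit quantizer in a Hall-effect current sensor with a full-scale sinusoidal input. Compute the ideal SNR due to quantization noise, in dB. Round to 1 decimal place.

74.0 dB

SNR = 6.02·12 + 1.76 = 74.00 dB.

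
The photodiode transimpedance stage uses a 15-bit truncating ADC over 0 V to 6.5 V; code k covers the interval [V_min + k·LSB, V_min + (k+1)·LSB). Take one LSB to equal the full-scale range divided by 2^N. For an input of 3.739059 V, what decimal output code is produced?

V_FS = 6.5 V. LSB = 6.5 V / 2^15 ≈ 198.4 µV.
V_in − V_min = 3.739059 − (0) = 3.739059 V.
Divide by LSB: 3.739059 × 32768/6.5 = 18849.4593.
Truncating gives code 18849.

18849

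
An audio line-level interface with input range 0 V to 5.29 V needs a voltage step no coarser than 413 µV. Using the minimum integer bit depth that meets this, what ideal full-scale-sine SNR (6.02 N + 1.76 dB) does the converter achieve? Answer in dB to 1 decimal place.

Full-scale range = 5.29 V.
Required number of levels: 5.29/413 µV = 12809; smallest N with 2^N ≥ that is 14.
Ideal SNR at N = 14: 6.02·14 + 1.76 = 86.0 dB.

86.0 dB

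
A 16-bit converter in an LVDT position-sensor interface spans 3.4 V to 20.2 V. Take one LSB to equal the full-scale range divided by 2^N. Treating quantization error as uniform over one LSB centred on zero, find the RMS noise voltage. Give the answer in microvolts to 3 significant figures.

74.0 µV

Span: 20.2 V − (3.4 V) = 16.8 V.
LSB = 16.8 V ÷ 2^16 = 16.8/65536 V = 256.35 µV.
V_rms = LSB/√12 = 256.35 µV / √12 = 74.0 µV.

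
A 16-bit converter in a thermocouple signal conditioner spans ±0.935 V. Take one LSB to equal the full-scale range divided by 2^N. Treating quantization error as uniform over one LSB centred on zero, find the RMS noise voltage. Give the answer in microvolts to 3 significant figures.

The full-scale span is 0.935 − (-0.935) = 1.87 V.
LSB = 1.87 V / 2^16 = 28.534 µV.
RMS of a uniform error over width LSB is LSB/√12 = 8.24 µV.

8.24 µV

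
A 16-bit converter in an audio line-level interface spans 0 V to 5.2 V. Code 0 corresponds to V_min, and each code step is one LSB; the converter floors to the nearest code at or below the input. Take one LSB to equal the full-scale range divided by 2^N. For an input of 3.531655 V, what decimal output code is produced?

44509

Range is 5.2 V. LSB = 5.2 V / 2^16 ≈ 79.35 µV.
V_in − V_min = 3.531655 − (0) = 3.531655 V.
Divide by LSB: 3.531655 × 65536/5.2 = 44509.7196.
Truncating gives code 44509.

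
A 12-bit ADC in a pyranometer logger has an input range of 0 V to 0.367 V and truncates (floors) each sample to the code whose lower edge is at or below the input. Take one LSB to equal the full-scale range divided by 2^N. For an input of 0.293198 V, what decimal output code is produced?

3272

Range is 0.367 V. LSB = 0.367 V / 2^12 ≈ 89.60 µV.
V_in − V_min = 0.293198 − (0) = 0.293198 V.
Divide by LSB: 0.293198 × 4096/0.367 = 3272.3134.
Truncating gives code 3272.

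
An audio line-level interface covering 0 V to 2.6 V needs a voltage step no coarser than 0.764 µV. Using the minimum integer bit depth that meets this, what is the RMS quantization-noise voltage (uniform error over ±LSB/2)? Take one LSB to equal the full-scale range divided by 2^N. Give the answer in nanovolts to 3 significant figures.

179 nV

Full-scale range = 2.6 V.
Need 2^N ≥ 2.6 V / 0.764 µV = 3.403e6 → N_min = 22.
One LSB is 2.6 V / 4194304 = 0.61989 µV.
σ_q = LSB/√12 = 0.61989 µV/3.4641 = 179 nV.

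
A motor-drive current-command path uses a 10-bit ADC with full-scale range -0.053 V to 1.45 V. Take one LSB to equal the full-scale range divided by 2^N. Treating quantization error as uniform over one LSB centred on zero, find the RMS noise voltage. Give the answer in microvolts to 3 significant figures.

Span: 1.45 V − (-0.053 V) = 1.503 V.
LSB = 1.503 V / 2^10 = 1.4678 mV.
For a uniform distribution on [−LSB/2, +LSB/2], V_rms = LSB/√12 = 1.4678 mV/3.4641 = 424 µV.

424 µV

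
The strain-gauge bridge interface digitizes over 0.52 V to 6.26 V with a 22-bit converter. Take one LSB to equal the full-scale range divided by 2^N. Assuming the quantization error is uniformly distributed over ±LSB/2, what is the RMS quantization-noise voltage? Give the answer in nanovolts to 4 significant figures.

Full-scale range = 6.26 V − (0.52 V) = 5.74 V.
LSB = 5.74 V / 2^22 = 1.36852 µV.
σ_q = LSB/√12 = 1.36852 µV/3.4641 = 395.1 nV.

395.1 nV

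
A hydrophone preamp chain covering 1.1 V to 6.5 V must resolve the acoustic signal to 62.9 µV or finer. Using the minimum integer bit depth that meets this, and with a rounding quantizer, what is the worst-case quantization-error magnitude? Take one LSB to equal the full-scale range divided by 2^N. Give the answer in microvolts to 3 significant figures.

20.6 µV

Span: 6.5 V − (1.1 V) = 5.4 V.
Need 2^N ≥ 5.4 V / 62.9 µV = 85850 → N_min = 17.
One LSB is 5.4 V / 131072 = 41.199 µV.
Max error for round-to-nearest is LSB/2 = 20.6 µV.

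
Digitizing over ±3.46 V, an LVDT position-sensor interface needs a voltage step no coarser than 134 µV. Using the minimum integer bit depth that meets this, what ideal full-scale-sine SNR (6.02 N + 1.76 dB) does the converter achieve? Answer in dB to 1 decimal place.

The full-scale span is 3.46 − (-3.46) = 6.92 V.
6.92 V / 134 µV = 51640. Since 2^15 = 32768 and 2^16 = 65536, N = 16.
Ideal SNR at N = 16: 6.02·16 + 1.76 = 98.1 dB.

98.1 dB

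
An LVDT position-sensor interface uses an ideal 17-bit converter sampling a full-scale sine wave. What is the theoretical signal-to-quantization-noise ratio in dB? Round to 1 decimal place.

For an ideal N-bit converter with full-scale sine input, SNR = 6.02 N + 1.76 dB. SNR = 6.02 × 17 + 1.76 = 102.34 + 1.76 = 104.10 dB.

104.1 dB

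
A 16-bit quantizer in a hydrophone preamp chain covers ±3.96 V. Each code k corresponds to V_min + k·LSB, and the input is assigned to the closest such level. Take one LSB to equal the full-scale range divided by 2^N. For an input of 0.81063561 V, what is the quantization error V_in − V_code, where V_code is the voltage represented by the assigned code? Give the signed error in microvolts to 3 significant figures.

Span: 3.96 V − (-3.96 V) = 7.92 V. LSB = 7.92 V / 2^16 ≈ 120.8 µV.
Position in LSBs: (0.81063561 − (-3.96)) × 65536/7.92 = 39475.8050; rounding gives k = 39476.
V_code = -3.96 + (39476/65536) × 7.92 = 0.81065917969 V.
e = 0.81063561 − (0.81065917969) = −23.6 µV.

−23.6 µV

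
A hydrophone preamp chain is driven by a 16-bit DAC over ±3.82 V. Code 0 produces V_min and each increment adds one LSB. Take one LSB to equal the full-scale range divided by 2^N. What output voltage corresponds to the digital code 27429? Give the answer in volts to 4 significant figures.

Full-scale range = 3.82 V − (-3.82 V) = 7.64 V. LSB = 7.64 V / 2^16.
V_out = V_min + code × LSB = -3.82 V + 27429 × 7.64 V / 65536
      = -3.82 + 3.19759 = -0.622405 V.

-0.6224 V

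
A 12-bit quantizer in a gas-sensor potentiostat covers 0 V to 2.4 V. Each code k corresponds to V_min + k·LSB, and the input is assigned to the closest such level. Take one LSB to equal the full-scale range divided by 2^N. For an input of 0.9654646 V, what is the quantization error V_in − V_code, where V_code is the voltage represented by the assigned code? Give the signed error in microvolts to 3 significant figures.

−160 µV

Full-scale range = 2.4 V. LSB = 2.4 V / 2^12 ≈ 0.5859 mV.
Position in LSBs: (0.9654646 − (0)) × 4096/2.4 = 1647.7263; rounding gives k = 1648.
V_code = 0 + (1648/4096) × 2.4 = 0.9656250000 V.
e = 0.9654646 − (0.9656250000) = −160 µV.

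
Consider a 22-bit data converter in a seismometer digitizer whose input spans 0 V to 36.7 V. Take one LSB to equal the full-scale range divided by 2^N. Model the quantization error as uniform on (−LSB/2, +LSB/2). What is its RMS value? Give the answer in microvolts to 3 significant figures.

Range is 36.7 V.
LSB = 36.7 V / 2^22 = 8.7500 µV.
RMS of a uniform error over width LSB is LSB/√12 = 2.53 µV.

2.53 µV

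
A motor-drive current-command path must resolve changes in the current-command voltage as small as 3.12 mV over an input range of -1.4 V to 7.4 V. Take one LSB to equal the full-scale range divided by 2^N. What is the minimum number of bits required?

Range = 7.4 − (-1.4) = 8.8 V.
Required number of levels: 8.8/3.12 mV = 2820.5; smallest N with 2^N ≥ that is 12.

12 bits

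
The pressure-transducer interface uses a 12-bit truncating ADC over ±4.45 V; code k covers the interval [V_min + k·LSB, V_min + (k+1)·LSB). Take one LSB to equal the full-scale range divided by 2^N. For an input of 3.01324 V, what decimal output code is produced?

Full-scale range = 4.45 V − (-4.45 V) = 8.9 V. LSB = 8.9 V / 2^12 ≈ 2.173 mV.
code = ⌊(V_in − V_min)/LSB⌋ = ⌊(V_in − V_min) × 2^12 / range⌋
     = ⌊(3.01324 − (-4.45)) × 4096 / 8.9⌋ = ⌊7.46324 × 4096/8.9⌋
     = ⌊3434.768⌋ = 3434.

3434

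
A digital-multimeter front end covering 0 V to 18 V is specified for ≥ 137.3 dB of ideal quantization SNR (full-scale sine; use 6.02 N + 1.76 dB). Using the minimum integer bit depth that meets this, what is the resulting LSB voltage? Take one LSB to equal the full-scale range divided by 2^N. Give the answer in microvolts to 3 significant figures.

2.15 µV

Span = 18 V.
N ≥ (137.3 − 1.76)/6.02 = 22.515 → N_min = 23.
LSB = 18 V / 2^23 = 2.15 µV.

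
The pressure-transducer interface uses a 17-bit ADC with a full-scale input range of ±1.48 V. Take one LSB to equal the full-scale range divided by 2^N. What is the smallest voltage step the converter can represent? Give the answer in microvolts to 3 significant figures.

22.6 µV

The full-scale span is 1.48 − (-1.48) = 2.96 V.
Number of codes = 2^17 = 131072.
LSB = 2.96 V ÷ 2^17 = 2.96/131072 V = 22.6 µV.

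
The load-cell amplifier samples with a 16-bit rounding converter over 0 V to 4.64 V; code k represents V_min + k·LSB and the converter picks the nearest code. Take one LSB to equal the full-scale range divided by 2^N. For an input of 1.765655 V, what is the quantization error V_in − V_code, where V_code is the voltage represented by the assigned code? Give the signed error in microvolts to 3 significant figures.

+25.1 µV

Range is 4.64 V. LSB = 4.64 V / 2^16 ≈ 70.80 µV.
(V_in − V_min)/LSB = (1.765655 − (0)) × 65536/4.64 = 24938.3548 → nearest code k = 24938.
V_code = V_min + k × range/2^16 = 0 + 24938 × 4.64/65536 = 1.7656298828 V.
Error = V_in − V_code = 1.765655 − (1.7656298828) = +25.1 µV.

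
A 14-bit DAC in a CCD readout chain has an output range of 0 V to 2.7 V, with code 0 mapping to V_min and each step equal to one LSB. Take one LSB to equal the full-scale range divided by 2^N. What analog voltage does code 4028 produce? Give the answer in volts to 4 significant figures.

0.6638 V

V_FS = 2.7 V. LSB = 2.7 V / 2^14.
V_out = 0 + 4028 × (2.7/16384) V
      = 0 V + 0.663794 V = 0.663794 V.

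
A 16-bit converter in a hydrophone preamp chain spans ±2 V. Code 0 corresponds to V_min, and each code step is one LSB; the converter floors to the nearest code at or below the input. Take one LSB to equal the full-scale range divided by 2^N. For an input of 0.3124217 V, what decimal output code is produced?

Full-scale range = 2 V − (-2 V) = 4 V. LSB = 4 V / 2^16 ≈ 61.04 µV.
V_in − V_min = 0.3124217 − (-2) = 2.3124217 V.
Divide by LSB: 2.3124217 × 65536/4 = 37886.7171.
Truncating gives code 37886.

37886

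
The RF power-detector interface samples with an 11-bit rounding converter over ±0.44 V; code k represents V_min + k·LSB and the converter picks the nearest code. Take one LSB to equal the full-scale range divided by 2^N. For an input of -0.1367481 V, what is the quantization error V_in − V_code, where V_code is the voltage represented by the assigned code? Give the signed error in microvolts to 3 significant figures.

−107 µV

The full-scale span is 0.44 − (-0.44) = 0.88 V. LSB = 0.88 V / 2^11 ≈ 429.7 µV.
Position in LSBs: (-0.1367481 − (-0.44)) × 2048/0.88 = 705.7499; rounding gives k = 706.
V_code = V_min + k × range/2^11 = -0.44 + 706 × 0.88/2048 = -0.1366406250 V.
Error = V_in − V_code = -0.1367481 − (-0.1366406250) = −107 µV.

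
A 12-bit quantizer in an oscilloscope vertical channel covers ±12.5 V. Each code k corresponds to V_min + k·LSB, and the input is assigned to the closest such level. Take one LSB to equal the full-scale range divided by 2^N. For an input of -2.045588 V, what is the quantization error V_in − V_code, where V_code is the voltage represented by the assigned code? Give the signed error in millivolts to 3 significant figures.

−0.910 mV

Full-scale range = 12.5 V − (-12.5 V) = 25 V. LSB = 25 V / 2^12 ≈ 6.104 mV.
(-2.045588 − (-12.5)) / LSB = 10.454412 × 4096/25 = 1712.8509. Nearest integer: k = 1713.
V_code = -12.5 + (1713/4096) × 25 = -2.044677734 V.
V_in − V_code = -2.045588 − (-2.044677734) = −0.910 mV.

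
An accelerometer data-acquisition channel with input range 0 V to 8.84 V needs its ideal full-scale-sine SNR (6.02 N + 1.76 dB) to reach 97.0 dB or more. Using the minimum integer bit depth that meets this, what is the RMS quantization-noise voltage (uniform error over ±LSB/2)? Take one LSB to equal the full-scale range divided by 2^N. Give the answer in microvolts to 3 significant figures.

Full-scale range = 8.84 V.
6.02 N + 1.76 ≥ 97.0 gives N ≥ 15.821, so the minimum integer is 16.
One LSB is 8.84 V / 65536 = 134.89 µV.
σ_q = LSB/√12 = 134.89 µV/3.4641 = 38.9 µV.

38.9 µV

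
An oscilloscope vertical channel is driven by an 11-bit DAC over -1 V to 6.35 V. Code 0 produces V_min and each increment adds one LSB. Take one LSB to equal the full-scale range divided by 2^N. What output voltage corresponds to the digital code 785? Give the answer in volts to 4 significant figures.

Range = 6.35 − (-1) = 7.35 V. LSB = 7.35 V / 2^11.
V_out = -1 + 785 × (7.35/2048) V
      = -1 + 2.81726 = 1.81726 V.

1.817 V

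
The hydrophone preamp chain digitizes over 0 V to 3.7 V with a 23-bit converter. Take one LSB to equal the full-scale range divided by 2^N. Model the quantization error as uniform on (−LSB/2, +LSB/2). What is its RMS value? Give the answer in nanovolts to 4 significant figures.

Span = 3.7 V.
Step size = 3.7/8388608 V = 441.074 nV.
σ_q = LSB/√12 = 441.074 nV/3.4641 = 127.3 nV.

127.3 nV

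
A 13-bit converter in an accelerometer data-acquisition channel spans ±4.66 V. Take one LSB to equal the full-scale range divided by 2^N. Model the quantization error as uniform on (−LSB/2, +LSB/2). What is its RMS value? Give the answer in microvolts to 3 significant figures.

Span: 4.66 V − (-4.66 V) = 9.32 V.
LSB = 9.32 V ÷ 2^13 = 9.32/8192 V = 1.1377 mV.
For a uniform distribution on [−LSB/2, +LSB/2], V_rms = LSB/√12 = 1.1377 mV/3.4641 = 328 µV.

328 µV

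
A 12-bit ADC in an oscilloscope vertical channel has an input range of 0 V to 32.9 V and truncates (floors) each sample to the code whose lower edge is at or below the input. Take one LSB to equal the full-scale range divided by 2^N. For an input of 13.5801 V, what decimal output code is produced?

Full-scale range = 32.9 V. LSB = 32.9 V / 2^12 ≈ 8.032 mV.
code = ⌊(V_in − V_min)/LSB⌋ = ⌊(V_in − V_min) × 2^12 / range⌋
     = ⌊(13.5801 − (0)) × 4096 / 32.9⌋ = ⌊13.5801 × 4096/32.9⌋
     = ⌊1690.702⌋ = 1690.

1690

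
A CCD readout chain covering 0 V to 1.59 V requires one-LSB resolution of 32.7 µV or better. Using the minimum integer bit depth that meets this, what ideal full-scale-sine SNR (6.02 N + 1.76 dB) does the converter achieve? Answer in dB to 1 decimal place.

Span = 1.59 V.
1.59 V / 32.7 µV = 48620. Since 2^15 = 32768 and 2^16 = 65536, N = 16.
SNR = 6.02 × 16 + 1.76 = 98.08 dB.

98.1 dB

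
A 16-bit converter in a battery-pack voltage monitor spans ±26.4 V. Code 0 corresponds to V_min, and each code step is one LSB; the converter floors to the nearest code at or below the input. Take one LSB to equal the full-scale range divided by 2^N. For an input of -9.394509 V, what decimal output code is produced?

21107

Range = 26.4 − (-26.4) = 52.8 V. LSB = 52.8 V / 2^16 ≈ 0.8057 mV.
code = ⌊(V_in − V_min)/LSB⌋ = ⌊(V_in − V_min) × 2^16 / range⌋
     = ⌊(-9.394509 − (-26.4)) × 65536 / 52.8⌋ = ⌊17.005491 × 65536/52.8⌋
     = ⌊21107.422⌋ = 21107.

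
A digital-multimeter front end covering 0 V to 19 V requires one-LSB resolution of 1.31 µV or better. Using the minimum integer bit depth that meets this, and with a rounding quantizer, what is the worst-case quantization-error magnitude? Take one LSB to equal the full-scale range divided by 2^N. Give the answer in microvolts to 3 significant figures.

Range is 19 V.
Required number of levels: 19/1.31 µV = 1.4504e7; smallest N with 2^N ≥ that is 24.
One LSB is 19 V / 16777216 = 1.1325 µV.
Half an LSB is 0.566 µV.

0.566 µV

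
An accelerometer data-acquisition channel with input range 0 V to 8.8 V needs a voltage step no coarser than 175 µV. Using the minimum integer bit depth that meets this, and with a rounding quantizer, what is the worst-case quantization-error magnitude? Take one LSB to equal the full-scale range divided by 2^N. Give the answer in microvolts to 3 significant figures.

Full-scale range = 8.8 V.
8.8 V / 175 µV = 50290. Since 2^15 = 32768 and 2^16 = 65536, N = 16.
LSB = 8.8 V / 2^16 = 134.28 µV.
Max error for round-to-nearest is LSB/2 = 67.1 µV.

67.1 µV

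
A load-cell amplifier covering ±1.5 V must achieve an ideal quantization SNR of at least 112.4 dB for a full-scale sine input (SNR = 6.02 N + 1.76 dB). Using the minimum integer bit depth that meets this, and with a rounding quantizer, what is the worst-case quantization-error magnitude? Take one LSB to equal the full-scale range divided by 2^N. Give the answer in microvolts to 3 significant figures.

2.86 µV

Full-scale range = 1.5 V − (-1.5 V) = 3 V.
N ≥ (112.4 − 1.76)/6.02 = 18.379 → N_min = 19.
LSB = 3 V / 2^19 = 5.7220 µV.
Half an LSB is 2.86 µV.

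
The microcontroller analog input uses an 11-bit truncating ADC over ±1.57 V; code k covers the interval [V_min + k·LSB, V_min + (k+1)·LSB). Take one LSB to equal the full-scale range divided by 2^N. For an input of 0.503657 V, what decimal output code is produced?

The full-scale span is 1.57 − (-1.57) = 3.14 V. LSB = 3.14 V / 2^11 ≈ 1.533 mV.
V_in − V_min = 0.503657 − (-1.57) = 2.073657 V.
Divide by LSB: 2.073657 × 2048/3.14 = 1352.4999.
Truncating gives code 1352.

1352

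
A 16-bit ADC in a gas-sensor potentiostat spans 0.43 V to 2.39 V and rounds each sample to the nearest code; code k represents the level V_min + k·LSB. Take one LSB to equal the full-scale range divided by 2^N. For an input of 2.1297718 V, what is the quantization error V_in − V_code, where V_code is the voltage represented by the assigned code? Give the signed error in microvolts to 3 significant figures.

Range = 2.39 − (0.43) = 1.96 V. LSB = 1.96 V / 2^16 ≈ 29.91 µV.
(2.1297718 − (0.43)) / LSB = 1.6997718 × 65536/1.96 = 56834.8187. Nearest integer: k = 56835.
V_code = 0.43 + (56835/65536) × 1.96 = 2.1297772217 V.
V_in − V_code = 2.1297718 − (2.1297772217) = −5.42 µV.

−5.42 µV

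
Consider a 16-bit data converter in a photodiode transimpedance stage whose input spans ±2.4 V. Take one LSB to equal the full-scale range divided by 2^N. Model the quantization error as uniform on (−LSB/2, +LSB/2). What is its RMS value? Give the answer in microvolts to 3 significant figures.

Full-scale range = 2.4 V − (-2.4 V) = 4.8 V.
Step size = 4.8/65536 V = 73.242 µV.
For a uniform distribution on [−LSB/2, +LSB/2], V_rms = LSB/√12 = 73.242 µV/3.4641 = 21.1 µV.

21.1 µV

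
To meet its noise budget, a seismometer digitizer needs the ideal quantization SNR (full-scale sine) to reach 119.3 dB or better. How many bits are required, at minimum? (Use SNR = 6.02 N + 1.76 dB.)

20 bits

6.02 N + 1.76 ≥ 119.3 gives N ≥ 19.525, so the minimum integer is 20.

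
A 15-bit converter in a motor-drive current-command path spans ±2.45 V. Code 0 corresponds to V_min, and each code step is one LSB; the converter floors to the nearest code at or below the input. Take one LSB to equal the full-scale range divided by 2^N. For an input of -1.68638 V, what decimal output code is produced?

5106

Span: 2.45 V − (-2.45 V) = 4.9 V. LSB = 4.9 V / 2^15 ≈ 149.5 µV.
V_in − V_min = -1.68638 − (-2.45) = 0.76362 V.
Divide by LSB: 0.76362 × 32768/4.9 = 5106.5919.
Truncating gives code 5106.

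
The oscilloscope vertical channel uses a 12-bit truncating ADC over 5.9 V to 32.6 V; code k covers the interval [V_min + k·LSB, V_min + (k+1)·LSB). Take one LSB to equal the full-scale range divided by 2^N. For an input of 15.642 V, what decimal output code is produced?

Span: 32.6 V − (5.9 V) = 26.7 V. LSB = 26.7 V / 2^12 ≈ 6.519 mV.
(V_in − V_min) × 2^12/range = (15.642 − (5.9)) × 4096/26.7 = 1494.503.
Floor → code = 1494.

1494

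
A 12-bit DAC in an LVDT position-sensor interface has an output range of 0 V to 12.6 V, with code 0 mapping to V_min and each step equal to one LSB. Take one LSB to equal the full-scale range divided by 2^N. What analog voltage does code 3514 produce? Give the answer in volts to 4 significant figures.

10.81 V

Span = 12.6 V. LSB = 12.6 V / 2^12.
V_out = 0 + 3514 × (12.6/4096) V
      = 0 V + 10.8097 V = 10.8097 V.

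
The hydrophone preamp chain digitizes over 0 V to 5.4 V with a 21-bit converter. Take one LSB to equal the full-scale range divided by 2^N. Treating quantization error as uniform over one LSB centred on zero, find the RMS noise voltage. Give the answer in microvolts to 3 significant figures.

V_FS = 5.4 V.
LSB = 5.4 V / 2^21 = 2.5749 µV.
RMS of a uniform error over width LSB is LSB/√12 = 0.743 µV.

0.743 µV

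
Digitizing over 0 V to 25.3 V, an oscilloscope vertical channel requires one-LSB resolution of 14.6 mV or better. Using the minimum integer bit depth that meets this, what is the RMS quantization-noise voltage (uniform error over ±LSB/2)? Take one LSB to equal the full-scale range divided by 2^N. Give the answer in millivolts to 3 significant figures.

Span = 25.3 V.
Required number of levels: 25.3/14.6 mV = 1732.9; smallest N with 2^N ≥ that is 11.
LSB = 25.3 V / 2^11 = 12.354 mV.
V_rms = LSB/√12 = 3.57 mV.

3.57 mV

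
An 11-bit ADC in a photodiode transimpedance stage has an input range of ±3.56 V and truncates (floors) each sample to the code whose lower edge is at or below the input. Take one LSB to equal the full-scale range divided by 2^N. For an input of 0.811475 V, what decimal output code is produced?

Span: 3.56 V − (-3.56 V) = 7.12 V. LSB = 7.12 V / 2^11 ≈ 3.477 mV.
V_in − V_min = 0.811475 − (-3.56) = 4.371475 V.
Divide by LSB: 4.371475 × 2048/7.12 = 1257.4130.
Truncating gives code 1257.

1257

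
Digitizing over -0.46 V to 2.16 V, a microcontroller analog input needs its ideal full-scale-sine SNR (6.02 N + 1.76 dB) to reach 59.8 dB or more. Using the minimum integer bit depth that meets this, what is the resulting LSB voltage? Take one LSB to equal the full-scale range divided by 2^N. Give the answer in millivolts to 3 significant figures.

The full-scale span is 2.16 − (-0.46) = 2.62 V.
Required N = ⌈(59.8 − 1.76)/6.02⌉ = ⌈9.641⌉ = 10.
Step size = 2.62/1024 V = 2.56 mV.

2.56 mV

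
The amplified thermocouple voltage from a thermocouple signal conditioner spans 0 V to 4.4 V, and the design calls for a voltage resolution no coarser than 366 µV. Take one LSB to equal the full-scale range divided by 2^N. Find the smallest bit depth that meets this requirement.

14 bits

V_FS = 4.4 V.
Need 2^N ≥ 4.4 V / 366 µV = 12020 → N_min = 14.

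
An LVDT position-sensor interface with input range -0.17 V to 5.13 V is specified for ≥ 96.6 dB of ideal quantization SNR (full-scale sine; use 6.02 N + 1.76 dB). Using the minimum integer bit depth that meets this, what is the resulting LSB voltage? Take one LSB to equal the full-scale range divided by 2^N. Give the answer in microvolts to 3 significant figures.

80.9 µV

Range = 5.13 − (-0.17) = 5.3 V.
Solving 6.02 N ≥ 96.6 − 1.76: N ≥ 15.754. Round up → N = 16.
LSB = 5.3 V ÷ 2^16 = 5.3/65536 V = 80.9 µV.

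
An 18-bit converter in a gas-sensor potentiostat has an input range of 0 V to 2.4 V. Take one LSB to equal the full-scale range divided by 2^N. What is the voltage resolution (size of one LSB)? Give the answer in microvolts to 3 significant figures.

9.16 µV

Span = 2.4 V.
Number of codes = 2^18 = 262144.
Step size = 2.4/262144 V = 9.16 µV.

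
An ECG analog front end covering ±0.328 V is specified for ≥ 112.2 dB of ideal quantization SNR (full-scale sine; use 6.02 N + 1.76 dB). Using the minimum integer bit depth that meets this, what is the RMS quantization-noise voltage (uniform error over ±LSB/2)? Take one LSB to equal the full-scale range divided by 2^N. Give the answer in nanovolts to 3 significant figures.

361 nV

Span: 0.328 V − (-0.328 V) = 0.656 V.
Required N = ⌈(112.2 − 1.76)/6.02⌉ = ⌈18.346⌉ = 19.
LSB = 0.656 V / 2^19 = 1.2512 µV.
V_rms = LSB/√12 = 361 nV.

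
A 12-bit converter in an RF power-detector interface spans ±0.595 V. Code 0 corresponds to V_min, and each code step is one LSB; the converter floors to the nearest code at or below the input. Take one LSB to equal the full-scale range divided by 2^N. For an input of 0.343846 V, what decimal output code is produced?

The full-scale span is 0.595 − (-0.595) = 1.19 V. LSB = 1.19 V / 2^12 ≈ 290.5 µV.
V_in − V_min = 0.343846 − (-0.595) = 0.938846 V.
Divide by LSB: 0.938846 × 4096/1.19 = 3231.5237.
Truncating gives code 3231.

3231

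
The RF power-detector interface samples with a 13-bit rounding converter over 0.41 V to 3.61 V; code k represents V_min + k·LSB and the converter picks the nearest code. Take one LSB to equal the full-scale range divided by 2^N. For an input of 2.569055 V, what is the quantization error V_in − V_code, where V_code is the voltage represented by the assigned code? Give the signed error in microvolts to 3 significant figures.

+70.6 µV

Span: 3.61 V − (0.41 V) = 3.2 V. LSB = 3.2 V / 2^13 ≈ 390.6 µV.
Position in LSBs: (2.569055 − (0.41)) × 8192/3.2 = 5527.1808; rounding gives k = 5527.
Reconstructed level: 0.41 + 5527 × 3.2/8192 V = 2.568984375 V.
e = 2.569055 − (2.568984375) = +70.6 µV.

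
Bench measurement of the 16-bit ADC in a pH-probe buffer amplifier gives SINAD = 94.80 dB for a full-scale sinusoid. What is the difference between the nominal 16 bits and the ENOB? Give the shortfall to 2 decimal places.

ENOB = (SINAD − 1.76)/6.02 = (94.80 − 1.76)/6.02 = 15.4551 bits.
Lost resolution: 16 − 15.4551 = 0.5449 bits.

0.54 bits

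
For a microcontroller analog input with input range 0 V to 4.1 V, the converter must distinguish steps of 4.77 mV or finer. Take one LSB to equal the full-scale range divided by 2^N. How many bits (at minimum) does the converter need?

10 bits

V_FS = 4.1 V.
Levels needed ≥ 4.1/4.77 mV = 859.5. 2^10 = 1024 suffices, so N_min = 10.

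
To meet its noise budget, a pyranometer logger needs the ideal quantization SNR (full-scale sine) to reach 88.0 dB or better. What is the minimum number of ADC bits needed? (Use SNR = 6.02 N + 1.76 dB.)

15 bits

Solving 6.02 N ≥ 88.0 − 1.76: N ≥ 14.326. Round up → N = 15.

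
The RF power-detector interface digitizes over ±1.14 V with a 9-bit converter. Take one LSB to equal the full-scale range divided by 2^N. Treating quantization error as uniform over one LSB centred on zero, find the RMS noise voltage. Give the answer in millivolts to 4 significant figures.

1.286 mV

Span: 1.14 V − (-1.14 V) = 2.28 V.
Step size = 2.28/512 V = 4.45313 mV.
For a uniform distribution on [−LSB/2, +LSB/2], V_rms = LSB/√12 = 4.45313 mV/3.4641 = 1.286 mV.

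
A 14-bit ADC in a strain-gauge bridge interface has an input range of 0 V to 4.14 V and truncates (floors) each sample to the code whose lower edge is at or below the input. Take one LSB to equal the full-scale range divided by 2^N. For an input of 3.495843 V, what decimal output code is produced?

Full-scale range = 4.14 V. LSB = 4.14 V / 2^14 ≈ 252.7 µV.
V_in − V_min = 3.495843 − (0) = 3.495843 V.
Divide by LSB: 3.495843 × 16384/4.14 = 13834.7565.
Truncating gives code 13834.

13834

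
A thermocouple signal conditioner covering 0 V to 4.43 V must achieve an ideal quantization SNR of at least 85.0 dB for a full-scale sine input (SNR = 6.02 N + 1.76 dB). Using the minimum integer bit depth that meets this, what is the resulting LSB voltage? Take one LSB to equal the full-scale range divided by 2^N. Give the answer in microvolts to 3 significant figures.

Range is 4.43 V.
N ≥ (85.0 − 1.76)/6.02 = 13.827 → N_min = 14.
LSB = 4.43 V / 2^14 = 270 µV.

270 µV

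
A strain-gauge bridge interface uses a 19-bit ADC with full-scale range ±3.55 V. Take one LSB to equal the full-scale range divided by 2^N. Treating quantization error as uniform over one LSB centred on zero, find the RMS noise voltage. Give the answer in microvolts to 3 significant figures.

The full-scale span is 3.55 − (-3.55) = 7.1 V.
LSB = 7.1 V / 2^19 = 13.542 µV.
For a uniform distribution on [−LSB/2, +LSB/2], V_rms = LSB/√12 = 13.542 µV/3.4641 = 3.91 µV.

3.91 µV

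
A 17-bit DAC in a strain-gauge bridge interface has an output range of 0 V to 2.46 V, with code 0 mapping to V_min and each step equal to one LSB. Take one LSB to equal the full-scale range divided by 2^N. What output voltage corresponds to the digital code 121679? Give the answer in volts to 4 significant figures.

V_FS = 2.46 V. LSB = 2.46 V / 2^17.
V_out = V_min + code × LSB = 0 V + 121679 × 2.46 V / 131072
      = 0 + 2.28371 = 2.28371 V.

2.284 V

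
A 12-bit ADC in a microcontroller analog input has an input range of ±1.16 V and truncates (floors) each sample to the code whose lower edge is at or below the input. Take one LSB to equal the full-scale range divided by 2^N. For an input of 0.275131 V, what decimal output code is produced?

Full-scale range = 1.16 V − (-1.16 V) = 2.32 V. LSB = 2.32 V / 2^12 ≈ 0.5664 mV.
code = ⌊(V_in − V_min)/LSB⌋ = ⌊(V_in − V_min) × 2^12 / range⌋
     = ⌊(0.275131 − (-1.16)) × 4096 / 2.32⌋ = ⌊1.435131 × 4096/2.32⌋
     = ⌊2533.749⌋ = 2533.

2533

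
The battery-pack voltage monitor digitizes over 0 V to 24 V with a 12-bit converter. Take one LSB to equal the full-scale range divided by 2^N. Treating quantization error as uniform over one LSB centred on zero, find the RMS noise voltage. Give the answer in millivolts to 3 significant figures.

1.69 mV

Span = 24 V.
One LSB is 24 V / 4096 = 5.8594 mV.
RMS of a uniform error over width LSB is LSB/√12 = 1.69 mV.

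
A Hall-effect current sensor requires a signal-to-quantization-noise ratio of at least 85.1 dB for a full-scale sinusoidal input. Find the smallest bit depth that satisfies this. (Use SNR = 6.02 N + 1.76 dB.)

N ≥ (85.1 − 1.76)/6.02 = 13.844 → N_min = 14.

14 bits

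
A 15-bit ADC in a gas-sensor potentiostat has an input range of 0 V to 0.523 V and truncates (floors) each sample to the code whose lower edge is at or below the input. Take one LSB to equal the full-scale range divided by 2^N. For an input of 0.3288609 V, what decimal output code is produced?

Range is 0.523 V. LSB = 0.523 V / 2^15 ≈ 15.96 µV.
code = ⌊(V_in − V_min)/LSB⌋ = ⌊(V_in − V_min) × 2^15 / range⌋
     = ⌊(0.3288609 − (0)) × 32768 / 0.523⌋ = ⌊0.3288609 × 32768/0.523⌋
     = ⌊20604.424⌋ = 20604.

20604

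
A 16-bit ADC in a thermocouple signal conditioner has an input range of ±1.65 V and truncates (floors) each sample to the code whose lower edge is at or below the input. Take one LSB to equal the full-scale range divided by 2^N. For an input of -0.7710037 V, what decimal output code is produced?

Range = 1.65 − (-1.65) = 3.3 V. LSB = 3.3 V / 2^16 ≈ 50.35 µV.
V_in − V_min = -0.7710037 − (-1.65) = 0.8789963 V.
Divide by LSB: 0.8789963 × 65536/3.3 = 17456.3338.
Truncating gives code 17456.

17456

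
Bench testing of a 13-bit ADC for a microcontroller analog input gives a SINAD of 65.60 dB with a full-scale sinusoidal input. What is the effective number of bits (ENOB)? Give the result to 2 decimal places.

10.60 bits

Inverting SNR = 6.02 N + 1.76: N_eff = (65.60 − 1.76)/6.02 = 10.6047.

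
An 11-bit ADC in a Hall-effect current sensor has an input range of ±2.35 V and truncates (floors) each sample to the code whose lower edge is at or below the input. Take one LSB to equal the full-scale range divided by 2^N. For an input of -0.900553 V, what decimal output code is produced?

631

Full-scale range = 2.35 V − (-2.35 V) = 4.7 V. LSB = 4.7 V / 2^11 ≈ 2.295 mV.
V_in − V_min = -0.900553 − (-2.35) = 1.449447 V.
Divide by LSB: 1.449447 × 2048/4.7 = 631.5888.
Truncating gives code 631.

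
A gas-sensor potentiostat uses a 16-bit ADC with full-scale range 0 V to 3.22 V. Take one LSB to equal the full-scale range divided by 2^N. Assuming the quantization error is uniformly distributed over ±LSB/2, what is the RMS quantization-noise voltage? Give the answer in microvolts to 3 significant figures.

14.2 µV

V_FS = 3.22 V.
LSB = 3.22 V / 2^16 = 49.133 µV.
V_rms = LSB/√12 = 49.133 µV / √12 = 14.2 µV.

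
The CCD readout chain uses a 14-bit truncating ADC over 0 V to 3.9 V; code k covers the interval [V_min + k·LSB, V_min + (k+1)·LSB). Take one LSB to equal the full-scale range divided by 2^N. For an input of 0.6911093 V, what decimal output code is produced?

2903

Range is 3.9 V. LSB = 3.9 V / 2^14 ≈ 238.0 µV.
code = ⌊(V_in − V_min)/LSB⌋ = ⌊(V_in − V_min) × 2^14 / range⌋
     = ⌊(0.6911093 − (0)) × 16384 / 3.9⌋ = ⌊0.6911093 × 16384/3.9⌋
     = ⌊2903.368⌋ = 2903.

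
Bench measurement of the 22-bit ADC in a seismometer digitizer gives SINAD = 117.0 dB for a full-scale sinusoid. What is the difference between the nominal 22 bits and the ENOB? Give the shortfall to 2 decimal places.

2.86 bits

Effective bits = (117.0 − 1.76)/6.02 = 19.1429.
Lost resolution: 22 − 19.1429 = 2.8571 bits.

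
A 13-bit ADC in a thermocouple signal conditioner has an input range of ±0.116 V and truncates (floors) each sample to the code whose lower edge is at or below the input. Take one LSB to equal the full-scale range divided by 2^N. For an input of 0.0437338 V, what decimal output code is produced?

5640

Full-scale range = 0.116 V − (-0.116 V) = 0.232 V. LSB = 0.232 V / 2^13 ≈ 28.32 µV.
V_in − V_min = 0.0437338 − (-0.116) = 0.1597338 V.
Divide by LSB: 0.1597338 × 8192/0.232 = 5640.2556.
Truncating gives code 5640.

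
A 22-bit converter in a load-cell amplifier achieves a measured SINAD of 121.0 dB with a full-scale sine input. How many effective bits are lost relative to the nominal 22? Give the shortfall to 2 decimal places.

N_eff = (121.0 − 1.76)/6.02 = 19.8073 bits.
22 − 19.8073 = 2.19 bits below nominal.

2.19 bits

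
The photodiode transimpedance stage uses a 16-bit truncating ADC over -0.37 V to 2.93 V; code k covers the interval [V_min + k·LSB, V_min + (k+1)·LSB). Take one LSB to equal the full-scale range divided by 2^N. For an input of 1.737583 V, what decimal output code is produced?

Range = 2.93 − (-0.37) = 3.3 V. LSB = 3.3 V / 2^16 ≈ 50.35 µV.
code = ⌊(V_in − V_min)/LSB⌋ = ⌊(V_in − V_min) × 2^16 / range⌋
     = ⌊(1.737583 − (-0.37)) × 65536 / 3.3⌋ = ⌊2.107583 × 65536/3.3⌋
     = ⌊41855.321⌋ = 41855.

41855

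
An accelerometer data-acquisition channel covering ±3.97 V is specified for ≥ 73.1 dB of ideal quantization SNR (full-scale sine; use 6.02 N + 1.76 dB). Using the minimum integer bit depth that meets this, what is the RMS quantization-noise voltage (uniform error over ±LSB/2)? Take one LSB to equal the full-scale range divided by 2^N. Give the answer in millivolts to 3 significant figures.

0.560 mV

Full-scale range = 3.97 V − (-3.97 V) = 7.94 V.
Solving 6.02 N ≥ 73.1 − 1.76: N ≥ 11.850. Round up → N = 12.
One LSB is 7.94 V / 4096 = 1.9385 mV.
σ_q = LSB/√12 = 1.9385 mV/3.4641 = 0.560 mV.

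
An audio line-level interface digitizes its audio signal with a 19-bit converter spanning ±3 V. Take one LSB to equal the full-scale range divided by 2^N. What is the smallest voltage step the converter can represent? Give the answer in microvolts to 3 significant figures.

Full-scale range = 3 V − (-3 V) = 6 V.
Number of codes = 2^19 = 524288.
Step size = 6/524288 V = 11.4 µV.

11.4 µV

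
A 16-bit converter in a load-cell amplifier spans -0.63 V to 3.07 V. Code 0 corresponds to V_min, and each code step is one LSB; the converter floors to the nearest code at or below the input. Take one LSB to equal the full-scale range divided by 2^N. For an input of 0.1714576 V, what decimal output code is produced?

Span: 3.07 V − (-0.63 V) = 3.7 V. LSB = 3.7 V / 2^16 ≈ 56.46 µV.
code = ⌊(V_in − V_min)/LSB⌋ = ⌊(V_in − V_min) × 2^16 / range⌋
     = ⌊(0.1714576 − (-0.63)) × 65536 / 3.7⌋ = ⌊0.8014576 × 65536/3.7⌋
     = ⌊14195.764⌋ = 14195.

14195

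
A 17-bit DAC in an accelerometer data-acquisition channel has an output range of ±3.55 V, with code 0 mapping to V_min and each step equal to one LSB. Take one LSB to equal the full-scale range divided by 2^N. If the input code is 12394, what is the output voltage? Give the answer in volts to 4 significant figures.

The full-scale span is 3.55 − (-3.55) = 7.1 V. LSB = 7.1 V / 2^17.
Output = V_min + (12394/131072) × range = -3.55 + 0.0945587 × 7.1 V
      = -3.55 V + 0.671367 V = -2.87863 V.

-2.879 V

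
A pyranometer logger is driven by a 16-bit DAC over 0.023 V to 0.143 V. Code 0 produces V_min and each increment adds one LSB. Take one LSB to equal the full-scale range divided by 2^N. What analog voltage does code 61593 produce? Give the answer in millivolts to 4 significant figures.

135.8 mV

Span: 0.143 V − (0.023 V) = 0.12 V. LSB = 0.12 V / 2^16.
V_out = V_min + code × LSB = 0.023 V + 61593 × 0.12 V / 65536
      = 0.023 + 0.112780 = 0.135780 V.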